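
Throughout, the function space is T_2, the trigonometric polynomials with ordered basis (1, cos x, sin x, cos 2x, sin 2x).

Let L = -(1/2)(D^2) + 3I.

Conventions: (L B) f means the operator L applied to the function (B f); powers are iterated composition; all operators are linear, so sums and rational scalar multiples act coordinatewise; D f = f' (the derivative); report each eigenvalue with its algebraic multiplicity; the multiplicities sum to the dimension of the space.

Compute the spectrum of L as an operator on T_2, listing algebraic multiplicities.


λ = 3 (multiplicity 1), λ = 7/2 (multiplicity 2), λ = 5 (multiplicity 2)

image of 1: 3
image of cos x: (7/2)cos x
image of sin x: (7/2)sin x
image of cos 2x: 5cos 2x
image of sin 2x: 5sin 2x
the matrix is diagonal; its diagonal is (3, 7/2, 7/2, 5, 5)
for a triangular matrix the eigenvalues are the diagonal entries, with algebraic multiplicity their repetition count


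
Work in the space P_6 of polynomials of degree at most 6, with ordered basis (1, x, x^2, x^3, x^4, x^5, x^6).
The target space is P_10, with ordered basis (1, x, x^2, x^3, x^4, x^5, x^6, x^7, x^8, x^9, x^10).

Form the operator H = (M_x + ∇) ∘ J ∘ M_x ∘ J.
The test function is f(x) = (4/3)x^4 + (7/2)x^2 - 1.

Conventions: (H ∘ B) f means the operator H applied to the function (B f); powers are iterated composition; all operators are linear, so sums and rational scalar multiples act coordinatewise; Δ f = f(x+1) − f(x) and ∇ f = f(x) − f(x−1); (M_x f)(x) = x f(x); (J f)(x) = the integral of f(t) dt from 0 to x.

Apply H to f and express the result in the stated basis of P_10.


J f = (4/15)x^5 + (7/6)x^3 - x
M_x J f = (4/15)x^6 + (7/6)x^4 - x^2
J M_x J f = (4/105)x^7 + (7/30)x^5 - (1/3)x^3
M_x (J ∘ M_x) J f = (4/105)x^8 + (7/30)x^6 - (1/3)x^4
∇ (J ∘ M_x) J f = (4/15)x^6 - (4/5)x^5 + (5/2)x^4 - (11/3)x^3 + (32/15)x^2 - (13/30)x - 13/210
(M_x + ∇) (J ∘ M_x) J f = (4/105)x^8 + (1/2)x^6 - (4/5)x^5 + (13/6)x^4 - (11/3)x^3 + (32/15)x^2 - (13/30)x - 13/210

the result is g(x) = (4/105)x^8 + (1/2)x^6 - (4/5)x^5 + (13/6)x^4 - (11/3)x^3 + (32/15)x^2 - (13/30)x - 13/210


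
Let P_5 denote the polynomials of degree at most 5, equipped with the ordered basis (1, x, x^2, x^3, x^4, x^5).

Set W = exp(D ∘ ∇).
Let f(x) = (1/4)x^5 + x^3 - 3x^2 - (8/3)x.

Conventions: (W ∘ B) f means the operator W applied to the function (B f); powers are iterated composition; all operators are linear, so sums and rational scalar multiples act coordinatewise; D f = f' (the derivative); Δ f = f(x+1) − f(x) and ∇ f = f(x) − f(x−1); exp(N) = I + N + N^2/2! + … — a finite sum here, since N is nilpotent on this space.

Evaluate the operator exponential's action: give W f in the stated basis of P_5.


g(x) = (1/4)x^5 + 6x^3 - (21/2)x^2 + (70/3)x - 101/4

order-1 term: 5x^3 - (15/2)x^2 + 11x - 41/4
order-2 term: 15x - 15
the series for exp(D ∘ ∇) f terminates at order 2
exp(D ∘ ∇) f = (1/4)x^5 + 6x^3 - (21/2)x^2 + (70/3)x - 101/4


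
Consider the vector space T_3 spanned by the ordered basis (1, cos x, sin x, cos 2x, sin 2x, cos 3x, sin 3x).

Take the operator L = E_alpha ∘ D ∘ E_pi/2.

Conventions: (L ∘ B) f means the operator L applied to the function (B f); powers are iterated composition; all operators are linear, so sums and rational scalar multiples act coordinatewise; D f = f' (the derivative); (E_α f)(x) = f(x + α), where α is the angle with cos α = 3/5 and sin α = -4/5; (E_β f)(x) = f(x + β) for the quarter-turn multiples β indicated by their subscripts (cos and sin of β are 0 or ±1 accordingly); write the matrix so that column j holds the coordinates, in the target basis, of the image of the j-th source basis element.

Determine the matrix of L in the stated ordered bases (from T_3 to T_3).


the matrix is [[0, 0, 0, 0, 0, 0, 0]; [0, -3/5, 4/5, 0, 0, 0, 0]; [0, -4/5, -3/5, 0, 0, 0, 0]; [0, 0, 0, -48/25, 14/25, 0, 0]; [0, 0, 0, -14/25, -48/25, 0, 0]; [0, 0, 0, 0, 0, -351/125, -132/125]; [0, 0, 0, 0, 0, 132/125, -351/125]] (rows listed top to bottom)

image of 1: 0
image of cos x: -(3/5)cos x - (4/5)sin x
image of sin x: (4/5)cos x - (3/5)sin x
image of cos 2x: -(48/25)cos 2x - (14/25)sin 2x
image of sin 2x: (14/25)cos 2x - (48/25)sin 2x
image of cos 3x: -(351/125)cos 3x + (132/125)sin 3x
image of sin 3x: -(132/125)cos 3x - (351/125)sin 3x
each image's coordinates form column j of the matrix


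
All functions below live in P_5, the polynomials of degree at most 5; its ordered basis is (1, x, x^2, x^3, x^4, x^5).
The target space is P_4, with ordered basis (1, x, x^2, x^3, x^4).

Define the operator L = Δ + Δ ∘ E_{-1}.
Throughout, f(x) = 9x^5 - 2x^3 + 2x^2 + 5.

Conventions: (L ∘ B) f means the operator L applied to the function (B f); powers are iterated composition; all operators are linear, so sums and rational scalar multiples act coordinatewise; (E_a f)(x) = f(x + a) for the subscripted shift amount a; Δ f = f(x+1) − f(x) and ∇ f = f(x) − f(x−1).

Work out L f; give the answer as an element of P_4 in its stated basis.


the result is g(x) = 90x^4 + 168x^2 + 8x + 14

Δ f = 45x^4 + 90x^3 + 84x^2 + 43x + 9
E_{-1} f = 9x^5 - 45x^4 + 88x^3 - 82x^2 + 35x
Δ E_{-1} f = 45x^4 - 90x^3 + 84x^2 - 35x + 5
(Δ + Δ ∘ E_{-1}) f = 90x^4 + 168x^2 + 8x + 14


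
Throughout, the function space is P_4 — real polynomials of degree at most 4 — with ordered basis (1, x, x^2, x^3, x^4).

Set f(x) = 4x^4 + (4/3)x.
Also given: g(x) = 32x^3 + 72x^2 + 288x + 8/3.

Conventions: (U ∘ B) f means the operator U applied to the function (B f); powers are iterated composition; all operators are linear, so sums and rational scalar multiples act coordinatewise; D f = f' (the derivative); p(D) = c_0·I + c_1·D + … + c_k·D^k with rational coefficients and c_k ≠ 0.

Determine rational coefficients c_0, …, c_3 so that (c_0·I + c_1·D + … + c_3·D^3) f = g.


p(D) = 2·D + (3/2)·D^2 + 3·D^3, i.e. c_0 = 0, c_1 = 2, c_2 = 3/2, c_3 = 3

D^0 f = 4x^4 + (4/3)x
D^1 f = 16x^3 + 4/3
D^2 f = 48x^2
D^3 f = 96x
matching coefficients of g against c_0 f + c_1 Df + … from the top degree down determines the c_i
solution: c_0 = 0, c_1 = 2, c_2 = 3/2, c_3 = 3


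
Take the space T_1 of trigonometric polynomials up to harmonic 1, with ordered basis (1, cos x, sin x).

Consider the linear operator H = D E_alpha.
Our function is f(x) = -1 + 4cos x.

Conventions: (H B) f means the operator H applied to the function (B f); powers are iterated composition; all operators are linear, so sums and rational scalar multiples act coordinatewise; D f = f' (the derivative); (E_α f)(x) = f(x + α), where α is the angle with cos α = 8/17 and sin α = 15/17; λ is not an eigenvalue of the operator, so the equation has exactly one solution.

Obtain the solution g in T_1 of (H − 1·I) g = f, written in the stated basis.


write g with unknown coordinates in the stated basis and equate coefficients in (H − 1·I) g = f
solving from the highest basis element down gives g = 1 - 2cos x + (1/2)sin x
check: H g = 2cos x + (1/2)sin x
so H g − 1·g = -1 + 4cos x = f ✓

g(x) = 1 - 2cos x + (1/2)sin x


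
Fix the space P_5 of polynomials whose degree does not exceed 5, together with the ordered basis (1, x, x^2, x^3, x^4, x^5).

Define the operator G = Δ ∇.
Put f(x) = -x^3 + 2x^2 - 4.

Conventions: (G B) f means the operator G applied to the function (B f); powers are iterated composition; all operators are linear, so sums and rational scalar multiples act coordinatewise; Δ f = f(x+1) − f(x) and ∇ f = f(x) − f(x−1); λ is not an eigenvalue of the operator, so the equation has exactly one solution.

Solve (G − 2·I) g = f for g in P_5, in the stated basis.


write g with unknown coordinates in the stated basis and equate coefficients in (G − 2·I) g = f
solving from the highest basis element down gives g = (1/2)x^3 - x^2 + (3/2)x + 1
check: G g = 3x - 2
so G g − 2·g = -x^3 + 2x^2 - 4 = f ✓

g(x) = (1/2)x^3 - x^2 + (3/2)x + 1


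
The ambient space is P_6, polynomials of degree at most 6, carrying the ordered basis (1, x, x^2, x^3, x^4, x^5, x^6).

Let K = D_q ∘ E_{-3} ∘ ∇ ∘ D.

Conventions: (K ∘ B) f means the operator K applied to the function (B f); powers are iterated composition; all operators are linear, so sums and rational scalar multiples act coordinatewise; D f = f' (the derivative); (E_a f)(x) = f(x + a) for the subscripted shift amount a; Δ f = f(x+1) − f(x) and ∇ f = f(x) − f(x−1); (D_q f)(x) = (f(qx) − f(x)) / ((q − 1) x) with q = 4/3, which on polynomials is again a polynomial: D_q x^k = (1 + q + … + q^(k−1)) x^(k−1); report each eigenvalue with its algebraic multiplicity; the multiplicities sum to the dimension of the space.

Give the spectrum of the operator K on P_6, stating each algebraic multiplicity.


λ = 0 (multiplicity 7)

image of 1: 0
image of x: 0
image of x^2: 0
image of x^3: 6
image of x^4: 28x - 84
image of x^5: (740/9)x^2 - 490x + 740
image of x^6: (1750/9)x^3 - (5180/3)x^2 + 5180x - 5250
the matrix is upper triangular; its diagonal is (0, 0, 0, 0, 0, 0, 0)
for a triangular matrix the eigenvalues are the diagonal entries, with algebraic multiplicity their repetition count


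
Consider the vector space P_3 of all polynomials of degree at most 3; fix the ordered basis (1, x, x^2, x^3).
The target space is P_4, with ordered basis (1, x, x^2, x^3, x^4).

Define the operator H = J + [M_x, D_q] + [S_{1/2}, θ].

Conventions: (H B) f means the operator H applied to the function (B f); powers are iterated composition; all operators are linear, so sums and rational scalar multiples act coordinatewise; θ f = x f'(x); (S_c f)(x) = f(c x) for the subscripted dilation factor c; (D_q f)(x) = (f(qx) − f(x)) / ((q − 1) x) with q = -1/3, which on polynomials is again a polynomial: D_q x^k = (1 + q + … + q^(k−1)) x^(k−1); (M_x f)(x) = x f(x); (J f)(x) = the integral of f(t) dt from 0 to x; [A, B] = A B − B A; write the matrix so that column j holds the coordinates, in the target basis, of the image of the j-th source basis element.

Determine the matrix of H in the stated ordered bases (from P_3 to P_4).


image of 1: x - 1
image of x: (1/2)x^2 + (1/3)x
image of x^2: (1/3)x^3 - (1/9)x^2
image of x^3: (1/4)x^4 + (1/27)x^3
each image's coordinates form column j of the matrix

the matrix is [[-1, 0, 0, 0]; [1, 1/3, 0, 0]; [0, 1/2, -1/9, 0]; [0, 0, 1/3, 1/27]; [0, 0, 0, 1/4]] (rows listed top to bottom)


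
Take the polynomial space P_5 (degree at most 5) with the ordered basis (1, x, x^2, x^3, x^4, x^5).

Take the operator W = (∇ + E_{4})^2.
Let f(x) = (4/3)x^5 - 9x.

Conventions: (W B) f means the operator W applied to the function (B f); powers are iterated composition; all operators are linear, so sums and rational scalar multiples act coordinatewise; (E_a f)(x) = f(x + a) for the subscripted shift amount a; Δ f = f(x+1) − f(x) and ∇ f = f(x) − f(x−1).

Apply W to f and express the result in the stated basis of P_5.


the image equals g(x) = (4/3)x^5 + (200/3)x^4 + (3200/3)x^3 + (23200/3)x^2 + (89173/3)x + 136930/3

∇ f = (20/3)x^4 - (40/3)x^3 + (40/3)x^2 - (20/3)x - 23/3
E_{4} f = (4/3)x^5 + (80/3)x^4 + (640/3)x^3 + (2560/3)x^2 + (5093/3)x + 3988/3
(∇ + E_{4}) f = (4/3)x^5 + (100/3)x^4 + 200x^3 + (2600/3)x^2 + 1691x + 3965/3
∇ (∇ + E_{4}) f = (20/3)x^4 + 120x^3 + (1240/3)x^2 + 1260x + 2977/3
E_{4} (∇ + E_{4}) f = (4/3)x^5 + 60x^4 + (2840/3)x^3 + 7320x^2 + (85393/3)x + 44651
(∇ + E_{4}) (∇ + E_{4}) f = (4/3)x^5 + (200/3)x^4 + (3200/3)x^3 + (23200/3)x^2 + (89173/3)x + 136930/3


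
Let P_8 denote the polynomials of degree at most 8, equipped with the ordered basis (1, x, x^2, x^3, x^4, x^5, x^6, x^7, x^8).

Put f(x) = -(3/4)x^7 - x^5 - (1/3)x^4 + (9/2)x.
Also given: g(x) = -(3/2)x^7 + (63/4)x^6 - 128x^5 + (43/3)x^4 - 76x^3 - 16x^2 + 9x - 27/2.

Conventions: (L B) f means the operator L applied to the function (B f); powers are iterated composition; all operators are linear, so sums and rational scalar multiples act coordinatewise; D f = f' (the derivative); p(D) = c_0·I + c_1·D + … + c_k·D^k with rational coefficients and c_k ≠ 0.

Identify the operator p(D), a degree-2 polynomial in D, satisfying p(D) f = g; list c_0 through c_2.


D^0 f = -(3/4)x^7 - x^5 - (1/3)x^4 + (9/2)x
D^1 f = -(21/4)x^6 - 5x^4 - (4/3)x^3 + 9/2
D^2 f = -(63/2)x^5 - 20x^3 - 4x^2
matching coefficients of g against c_0 f + c_1 Df + … from the top degree down determines the c_i
solution: c_0 = 2, c_1 = -3, c_2 = 4

c_0 = 2, c_1 = -3, c_2 = 4


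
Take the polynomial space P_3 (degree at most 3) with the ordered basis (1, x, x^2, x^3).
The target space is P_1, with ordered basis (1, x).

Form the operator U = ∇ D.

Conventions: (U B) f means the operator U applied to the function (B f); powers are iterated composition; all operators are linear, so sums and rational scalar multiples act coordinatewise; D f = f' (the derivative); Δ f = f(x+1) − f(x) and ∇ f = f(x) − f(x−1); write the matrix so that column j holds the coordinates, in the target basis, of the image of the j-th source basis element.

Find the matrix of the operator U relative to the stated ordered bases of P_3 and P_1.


the matrix is [[0, 0, 2, -3]; [0, 0, 0, 6]] (rows listed top to bottom)

image of 1: 0
image of x: 0
image of x^2: 2
image of x^3: 6x - 3
each image's coordinates form column j of the matrix


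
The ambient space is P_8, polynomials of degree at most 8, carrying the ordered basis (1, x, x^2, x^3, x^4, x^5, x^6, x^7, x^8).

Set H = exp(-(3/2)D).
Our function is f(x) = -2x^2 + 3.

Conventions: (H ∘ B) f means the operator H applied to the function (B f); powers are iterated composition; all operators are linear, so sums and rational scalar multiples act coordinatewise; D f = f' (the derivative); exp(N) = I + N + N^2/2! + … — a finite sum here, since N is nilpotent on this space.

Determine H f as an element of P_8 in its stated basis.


the image equals g(x) = -2x^2 + 6x - 3/2

order-1 term: 6x
order-2 term: -9/2
the series for exp(-(3/2)D) f terminates at order 2
exp(-(3/2)D) f = -2x^2 + 6x - 3/2


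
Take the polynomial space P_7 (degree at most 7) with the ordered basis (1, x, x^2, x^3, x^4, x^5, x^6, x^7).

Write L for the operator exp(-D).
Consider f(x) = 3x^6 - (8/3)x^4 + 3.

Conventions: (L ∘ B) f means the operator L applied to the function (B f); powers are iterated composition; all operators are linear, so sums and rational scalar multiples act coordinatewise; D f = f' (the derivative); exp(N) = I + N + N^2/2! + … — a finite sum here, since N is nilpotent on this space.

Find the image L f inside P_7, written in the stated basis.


order-1 term: -18x^5 + (32/3)x^3
order-2 term: 45x^4 - 16x^2
order-3 term: -60x^3 + (32/3)x
order-4 term: 45x^2 - 8/3
order-5 term: -18x
order-6 term: 3
the series for exp(-D) f terminates at order 6
exp(-D) f = 3x^6 - 18x^5 + (127/3)x^4 - (148/3)x^3 + 29x^2 - (22/3)x + 10/3

the image equals g(x) = 3x^6 - 18x^5 + (127/3)x^4 - (148/3)x^3 + 29x^2 - (22/3)x + 10/3


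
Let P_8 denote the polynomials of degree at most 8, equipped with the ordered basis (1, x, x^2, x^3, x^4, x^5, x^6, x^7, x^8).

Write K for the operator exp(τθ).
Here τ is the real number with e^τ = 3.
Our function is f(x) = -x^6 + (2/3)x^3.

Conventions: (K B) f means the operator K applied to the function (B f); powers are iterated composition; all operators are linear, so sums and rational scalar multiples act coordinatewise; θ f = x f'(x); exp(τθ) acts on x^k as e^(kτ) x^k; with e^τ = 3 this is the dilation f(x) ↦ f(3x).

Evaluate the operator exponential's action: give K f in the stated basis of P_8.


g(x) = -729x^6 + 18x^3

exp(τθ) x^k = e^(kτ) x^k; with e^τ = 3 this sends x^k to 3^k x^k
x^3 ↦ 27 x^3
x^6 ↦ 729 x^6
applying this coordinatewise to f: exp(τθ) f = -729x^6 + 18x^3


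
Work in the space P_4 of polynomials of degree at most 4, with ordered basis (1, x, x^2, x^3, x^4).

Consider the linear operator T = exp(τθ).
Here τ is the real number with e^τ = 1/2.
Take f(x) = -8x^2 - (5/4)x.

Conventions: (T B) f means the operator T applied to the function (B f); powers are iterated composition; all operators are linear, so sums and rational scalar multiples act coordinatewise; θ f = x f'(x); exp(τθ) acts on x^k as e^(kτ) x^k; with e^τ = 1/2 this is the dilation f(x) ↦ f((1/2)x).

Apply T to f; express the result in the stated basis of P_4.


the image equals g(x) = -2x^2 - (5/8)x

exp(τθ) x^k = e^(kτ) x^k; with e^τ = 1/2 this sends x^k to (1/2)^k x^k
x ↦ 1/2 x
x^2 ↦ 1/4 x^2
applying this coordinatewise to f: exp(τθ) f = -2x^2 - (5/8)x


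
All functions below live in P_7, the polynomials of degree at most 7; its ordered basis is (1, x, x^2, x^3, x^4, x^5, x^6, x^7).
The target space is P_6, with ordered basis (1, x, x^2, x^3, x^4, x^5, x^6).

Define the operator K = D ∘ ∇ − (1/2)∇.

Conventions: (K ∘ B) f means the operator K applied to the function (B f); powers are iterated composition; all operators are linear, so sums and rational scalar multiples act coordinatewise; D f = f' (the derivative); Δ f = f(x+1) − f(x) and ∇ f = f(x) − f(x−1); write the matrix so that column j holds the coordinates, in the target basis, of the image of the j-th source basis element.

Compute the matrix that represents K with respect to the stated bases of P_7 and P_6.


the matrix is [[0, -1/2, 5/2, -7/2, 9/2, -11/2, 13/2, -15/2]; [0, 0, -1, 15/2, -14, 45/2, -33, 91/2]; [0, 0, 0, -3/2, 15, -35, 135/2, -231/2]; [0, 0, 0, 0, -2, 25, -70, 315/2]; [0, 0, 0, 0, 0, -5/2, 75/2, -245/2]; [0, 0, 0, 0, 0, 0, -3, 105/2]; [0, 0, 0, 0, 0, 0, 0, -7/2]] (rows listed top to bottom)

image of 1: 0
image of x: -1/2
image of x^2: -x + 5/2
image of x^3: -(3/2)x^2 + (15/2)x - 7/2
image of x^4: -2x^3 + 15x^2 - 14x + 9/2
image of x^5: -(5/2)x^4 + 25x^3 - 35x^2 + (45/2)x - 11/2
image of x^6: -3x^5 + (75/2)x^4 - 70x^3 + (135/2)x^2 - 33x + 13/2
image of x^7: -(7/2)x^6 + (105/2)x^5 - (245/2)x^4 + (315/2)x^3 - (231/2)x^2 + (91/2)x - 15/2
each image's coordinates form column j of the matrix


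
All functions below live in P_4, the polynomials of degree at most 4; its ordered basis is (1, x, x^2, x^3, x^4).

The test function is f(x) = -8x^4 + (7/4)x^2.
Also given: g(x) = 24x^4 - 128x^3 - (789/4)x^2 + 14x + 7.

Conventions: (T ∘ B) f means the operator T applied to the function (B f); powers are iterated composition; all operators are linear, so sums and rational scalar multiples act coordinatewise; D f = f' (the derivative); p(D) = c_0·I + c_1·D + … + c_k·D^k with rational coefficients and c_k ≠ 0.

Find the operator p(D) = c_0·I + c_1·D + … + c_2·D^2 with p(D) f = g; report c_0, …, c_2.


c_0 = -3, c_1 = 4, c_2 = 2

D^0 f = -8x^4 + (7/4)x^2
D^1 f = -32x^3 + (7/2)x
D^2 f = -96x^2 + 7/2
matching coefficients of g against c_0 f + c_1 Df + … from the top degree down determines the c_i
solution: c_0 = -3, c_1 = 4, c_2 = 2


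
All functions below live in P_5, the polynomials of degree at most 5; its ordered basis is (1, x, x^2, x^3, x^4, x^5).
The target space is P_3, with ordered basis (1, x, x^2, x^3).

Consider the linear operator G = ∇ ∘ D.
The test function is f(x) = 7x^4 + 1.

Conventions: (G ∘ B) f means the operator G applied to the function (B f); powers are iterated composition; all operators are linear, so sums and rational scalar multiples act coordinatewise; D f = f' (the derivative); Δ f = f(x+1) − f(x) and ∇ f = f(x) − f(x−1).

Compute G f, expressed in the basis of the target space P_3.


g(x) = 84x^2 - 84x + 28

D f = 28x^3
∇ D f = 84x^2 - 84x + 28


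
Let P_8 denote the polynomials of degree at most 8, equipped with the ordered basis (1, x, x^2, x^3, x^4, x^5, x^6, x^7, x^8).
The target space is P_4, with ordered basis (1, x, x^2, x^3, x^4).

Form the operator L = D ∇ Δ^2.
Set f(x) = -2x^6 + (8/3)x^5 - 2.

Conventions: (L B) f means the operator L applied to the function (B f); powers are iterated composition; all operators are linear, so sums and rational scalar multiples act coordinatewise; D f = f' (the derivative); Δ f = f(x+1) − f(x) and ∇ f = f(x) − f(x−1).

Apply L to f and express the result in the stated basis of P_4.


the result is g(x) = -720x^2 - 400x - 200

Δ f = -12x^5 - (50/3)x^4 - (40/3)x^3 - (10/3)x^2 + (4/3)x + 2/3
Δ Δ f = -60x^4 - (560/3)x^3 - 260x^2 - (520/3)x - 44
∇ Δ^2 f = -240x^3 - 200x^2 - 200x - 40
D ∇ Δ^2 f = -720x^2 - 400x - 200


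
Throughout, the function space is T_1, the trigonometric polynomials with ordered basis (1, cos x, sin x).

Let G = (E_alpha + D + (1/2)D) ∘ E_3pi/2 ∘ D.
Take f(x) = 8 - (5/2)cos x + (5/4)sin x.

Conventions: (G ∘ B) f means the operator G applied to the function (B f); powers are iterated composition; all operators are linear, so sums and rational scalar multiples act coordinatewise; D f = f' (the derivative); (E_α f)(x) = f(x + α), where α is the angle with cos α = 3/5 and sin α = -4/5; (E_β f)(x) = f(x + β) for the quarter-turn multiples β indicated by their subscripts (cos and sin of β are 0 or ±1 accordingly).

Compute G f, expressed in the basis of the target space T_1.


D f = (5/4)cos x + (5/2)sin x
E_3pi/2 D f = -(5/2)cos x + (5/4)sin x
E_alpha (E_3pi/2 ∘ D) f = -(5/2)cos x - (5/4)sin x
D (E_3pi/2 ∘ D) f = (5/4)cos x + (5/2)sin x
D (E_3pi/2 ∘ D) f = (5/4)cos x + (5/2)sin x
((1/2)D) (E_3pi/2 ∘ D) f = (5/8)cos x + (5/4)sin x
(E_alpha + D + (1/2)D) (E_3pi/2 ∘ D) f = -(5/8)cos x + (5/2)sin x

g(x) = -(5/8)cos x + (5/2)sin x


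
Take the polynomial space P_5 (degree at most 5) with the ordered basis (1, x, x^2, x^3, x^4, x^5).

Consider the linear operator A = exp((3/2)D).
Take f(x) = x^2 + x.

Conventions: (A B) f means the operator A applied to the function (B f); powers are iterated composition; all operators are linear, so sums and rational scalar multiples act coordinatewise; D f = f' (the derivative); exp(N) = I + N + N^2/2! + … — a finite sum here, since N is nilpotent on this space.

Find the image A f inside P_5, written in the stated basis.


order-1 term: 3x + 3/2
order-2 term: 9/4
the series for exp((3/2)D) f terminates at order 2
exp((3/2)D) f = x^2 + 4x + 15/4

the image equals g(x) = x^2 + 4x + 15/4


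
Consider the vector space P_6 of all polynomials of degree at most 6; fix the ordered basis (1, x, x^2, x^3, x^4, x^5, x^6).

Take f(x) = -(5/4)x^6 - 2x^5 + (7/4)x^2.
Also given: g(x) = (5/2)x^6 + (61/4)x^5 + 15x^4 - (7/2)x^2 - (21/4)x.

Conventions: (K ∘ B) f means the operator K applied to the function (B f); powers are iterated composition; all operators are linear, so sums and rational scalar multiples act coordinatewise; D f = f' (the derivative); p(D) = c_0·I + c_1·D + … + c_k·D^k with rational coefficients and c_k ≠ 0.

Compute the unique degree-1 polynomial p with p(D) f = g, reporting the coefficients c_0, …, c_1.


p(D) = -2·I − (3/2)·D, i.e. c_0 = -2, c_1 = -3/2

D^0 f = -(5/4)x^6 - 2x^5 + (7/4)x^2
D^1 f = -(15/2)x^5 - 10x^4 + (7/2)x
matching coefficients of g against c_0 f + c_1 Df + … from the top degree down determines the c_i
solution: c_0 = -2, c_1 = -3/2


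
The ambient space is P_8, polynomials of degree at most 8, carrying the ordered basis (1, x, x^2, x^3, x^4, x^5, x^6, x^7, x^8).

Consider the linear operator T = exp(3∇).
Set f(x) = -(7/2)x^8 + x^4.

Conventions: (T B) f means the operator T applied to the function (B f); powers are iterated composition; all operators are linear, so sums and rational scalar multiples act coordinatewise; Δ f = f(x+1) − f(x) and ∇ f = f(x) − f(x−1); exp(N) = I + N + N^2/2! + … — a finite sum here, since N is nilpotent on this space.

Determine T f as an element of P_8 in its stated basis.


g(x) = -(7/2)x^8 - 84x^7 - 588x^6 - 588x^5 + 5146x^4 + 4716x^3 - 19074x^2 - 3096x + 10731

order-1 term: -84x^7 + 294x^6 - 588x^5 + 735x^4 - 576x^3 + 276x^2 - 72x + 15/2
order-2 term: -882x^6 + 5292x^5 - 15435x^4 + 26460x^3 - 27288x^2 + 15768x - 7875/2
order-3 term: -5292x^5 + 39690x^4 - 132300x^3 + 238140x^2 - 227448x + 91125
order-4 term: -19845x^4 + 158760x^3 - 515970x^2 + 793800x - 964305/2
order-5 term: -47628x^3 + 357210x^2 - 952560x + 893025
order-6 term: -71442x^2 + 428652x - 678699
order-7 term: -61236x + 214326
order-8 term: -45927/2
the series for exp(3∇) f terminates at order 8
exp(3∇) f = -(7/2)x^8 - 84x^7 - 588x^6 - 588x^5 + 5146x^4 + 4716x^3 - 19074x^2 - 3096x + 10731


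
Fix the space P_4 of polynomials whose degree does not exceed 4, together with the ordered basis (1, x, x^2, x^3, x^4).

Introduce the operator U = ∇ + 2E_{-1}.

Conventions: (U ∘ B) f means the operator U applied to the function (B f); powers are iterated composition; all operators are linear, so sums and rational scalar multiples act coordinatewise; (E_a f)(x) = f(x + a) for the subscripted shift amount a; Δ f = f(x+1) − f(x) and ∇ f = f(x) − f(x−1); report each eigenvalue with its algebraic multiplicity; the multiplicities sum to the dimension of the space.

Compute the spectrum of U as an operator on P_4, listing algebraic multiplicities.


λ = 2 (multiplicity 5)

image of 1: 2
image of x: 2x - 1
image of x^2: 2x^2 - 2x + 1
image of x^3: 2x^3 - 3x^2 + 3x - 1
image of x^4: 2x^4 - 4x^3 + 6x^2 - 4x + 1
the matrix is upper triangular; its diagonal is (2, 2, 2, 2, 2)
for a triangular matrix the eigenvalues are the diagonal entries, with algebraic multiplicity their repetition count


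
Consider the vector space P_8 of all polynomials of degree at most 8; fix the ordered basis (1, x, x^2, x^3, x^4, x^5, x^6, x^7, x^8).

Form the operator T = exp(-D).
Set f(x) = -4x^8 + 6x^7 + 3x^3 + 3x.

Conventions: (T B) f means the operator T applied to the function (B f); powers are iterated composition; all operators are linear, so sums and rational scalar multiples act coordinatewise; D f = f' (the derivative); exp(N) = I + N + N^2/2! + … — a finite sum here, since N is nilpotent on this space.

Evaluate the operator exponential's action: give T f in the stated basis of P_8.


order-1 term: 32x^7 - 42x^6 - 9x^2 - 3
order-2 term: -112x^6 + 126x^5 + 9x
order-3 term: 224x^5 - 210x^4 - 3
order-4 term: -280x^4 + 210x^3
order-5 term: 224x^3 - 126x^2
order-6 term: -112x^2 + 42x
order-7 term: 32x - 6
order-8 term: -4
the series for exp(-D) f terminates at order 8
exp(-D) f = -4x^8 + 38x^7 - 154x^6 + 350x^5 - 490x^4 + 437x^3 - 247x^2 + 86x - 16

g(x) = -4x^8 + 38x^7 - 154x^6 + 350x^5 - 490x^4 + 437x^3 - 247x^2 + 86x - 16


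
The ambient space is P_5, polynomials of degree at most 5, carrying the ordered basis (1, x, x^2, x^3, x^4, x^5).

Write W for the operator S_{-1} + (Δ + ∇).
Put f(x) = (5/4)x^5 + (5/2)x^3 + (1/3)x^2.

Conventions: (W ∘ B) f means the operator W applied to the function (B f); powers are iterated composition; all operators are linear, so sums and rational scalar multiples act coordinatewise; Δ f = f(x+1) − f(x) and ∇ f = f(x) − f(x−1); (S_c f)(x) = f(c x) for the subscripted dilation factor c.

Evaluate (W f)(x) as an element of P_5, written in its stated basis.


S_{-1} f = -(5/4)x^5 - (5/2)x^3 + (1/3)x^2
Δ f = (25/4)x^4 + (25/2)x^3 + 20x^2 + (173/12)x + 49/12
∇ f = (25/4)x^4 - (25/2)x^3 + 20x^2 - (157/12)x + 41/12
(Δ + ∇) f = (25/2)x^4 + 40x^2 + (4/3)x + 15/2
(S_{-1} + (Δ + ∇)) f = -(5/4)x^5 + (25/2)x^4 - (5/2)x^3 + (121/3)x^2 + (4/3)x + 15/2

g(x) = -(5/4)x^5 + (25/2)x^4 - (5/2)x^3 + (121/3)x^2 + (4/3)x + 15/2


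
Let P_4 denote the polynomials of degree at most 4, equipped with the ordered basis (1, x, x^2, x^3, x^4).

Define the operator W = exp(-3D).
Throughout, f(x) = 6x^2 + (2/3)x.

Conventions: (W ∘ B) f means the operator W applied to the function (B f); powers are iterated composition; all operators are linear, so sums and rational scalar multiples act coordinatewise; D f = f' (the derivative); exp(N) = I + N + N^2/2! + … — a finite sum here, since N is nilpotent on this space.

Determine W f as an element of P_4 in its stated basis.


g(x) = 6x^2 - (106/3)x + 52

order-1 term: -36x - 2
order-2 term: 54
the series for exp(-3D) f terminates at order 2
exp(-3D) f = 6x^2 - (106/3)x + 52


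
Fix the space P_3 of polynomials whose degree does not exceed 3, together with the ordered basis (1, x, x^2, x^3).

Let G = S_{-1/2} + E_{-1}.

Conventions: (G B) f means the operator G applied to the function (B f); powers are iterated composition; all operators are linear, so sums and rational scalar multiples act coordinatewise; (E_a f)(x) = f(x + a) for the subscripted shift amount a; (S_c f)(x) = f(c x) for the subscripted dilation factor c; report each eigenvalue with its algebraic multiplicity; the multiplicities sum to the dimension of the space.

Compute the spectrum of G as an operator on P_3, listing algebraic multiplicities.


image of 1: 2
image of x: (1/2)x - 1
image of x^2: (5/4)x^2 - 2x + 1
image of x^3: (7/8)x^3 - 3x^2 + 3x - 1
the matrix is upper triangular; its diagonal is (2, 1/2, 5/4, 7/8)
for a triangular matrix the eigenvalues are the diagonal entries, with algebraic multiplicity their repetition count

λ = 1/2 (multiplicity 1), λ = 7/8 (multiplicity 1), λ = 5/4 (multiplicity 1), λ = 2 (multiplicity 1)


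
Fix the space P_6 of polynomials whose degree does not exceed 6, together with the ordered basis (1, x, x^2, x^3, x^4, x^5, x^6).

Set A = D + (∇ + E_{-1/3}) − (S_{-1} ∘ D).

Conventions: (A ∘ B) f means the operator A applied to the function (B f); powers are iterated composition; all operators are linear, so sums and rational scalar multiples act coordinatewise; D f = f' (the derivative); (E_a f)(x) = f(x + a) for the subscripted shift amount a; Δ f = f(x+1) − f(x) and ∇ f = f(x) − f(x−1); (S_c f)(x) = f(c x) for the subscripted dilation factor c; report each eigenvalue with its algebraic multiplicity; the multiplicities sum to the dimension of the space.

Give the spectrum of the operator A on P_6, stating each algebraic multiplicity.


image of 1: 1
image of x: x + 2/3
image of x^2: x^2 + (16/3)x - 8/9
image of x^3: x^3 + 2x^2 - (8/3)x + 26/27
image of x^4: x^4 + (32/3)x^3 - (16/3)x^2 + (104/27)x - 80/81
image of x^5: x^5 + (10/3)x^4 - (80/9)x^3 + (260/27)x^2 - (400/81)x + 242/243
image of x^6: x^6 + 16x^5 - (40/3)x^4 + (520/27)x^3 - (400/27)x^2 + (484/81)x - 728/729
the matrix is upper triangular; its diagonal is (1, 1, 1, 1, 1, 1, 1)
for a triangular matrix the eigenvalues are the diagonal entries, with algebraic multiplicity their repetition count

λ = 1 (multiplicity 7)


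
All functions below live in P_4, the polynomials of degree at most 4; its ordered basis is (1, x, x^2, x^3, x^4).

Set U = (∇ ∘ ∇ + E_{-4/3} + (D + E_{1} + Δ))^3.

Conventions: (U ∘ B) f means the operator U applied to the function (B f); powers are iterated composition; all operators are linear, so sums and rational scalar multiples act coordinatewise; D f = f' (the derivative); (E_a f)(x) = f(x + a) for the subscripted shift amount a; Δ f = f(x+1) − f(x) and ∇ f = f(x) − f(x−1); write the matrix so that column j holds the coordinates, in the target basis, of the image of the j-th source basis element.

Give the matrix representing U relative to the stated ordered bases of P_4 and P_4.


image of 1: 8
image of x: 8x + 20
image of x^2: 8x^2 + 40x + 308/3
image of x^3: 8x^3 + 60x^2 + 308x + 298
image of x^4: 8x^4 + 80x^3 + 616x^2 + 1192x + 40496/27
each image's coordinates form column j of the matrix

the matrix is [[8, 20, 308/3, 298, 40496/27]; [0, 8, 40, 308, 1192]; [0, 0, 8, 60, 616]; [0, 0, 0, 8, 80]; [0, 0, 0, 0, 8]] (rows listed top to bottom)


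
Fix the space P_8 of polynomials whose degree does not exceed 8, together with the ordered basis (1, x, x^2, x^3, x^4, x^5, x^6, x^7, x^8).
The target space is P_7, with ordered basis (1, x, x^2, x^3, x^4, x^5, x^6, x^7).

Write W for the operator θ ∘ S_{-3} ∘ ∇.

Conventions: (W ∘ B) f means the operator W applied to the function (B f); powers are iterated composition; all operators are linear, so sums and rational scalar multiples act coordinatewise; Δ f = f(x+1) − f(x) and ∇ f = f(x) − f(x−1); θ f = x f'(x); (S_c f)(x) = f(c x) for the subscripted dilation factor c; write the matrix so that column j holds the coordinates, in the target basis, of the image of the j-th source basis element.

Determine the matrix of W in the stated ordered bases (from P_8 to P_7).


image of 1: 0
image of x: 0
image of x^2: -6x
image of x^3: 54x^2 + 9x
image of x^4: -324x^3 - 108x^2 - 12x
image of x^5: 1620x^4 + 810x^3 + 180x^2 + 15x
image of x^6: -7290x^5 - 4860x^4 - 1620x^3 - 270x^2 - 18x
image of x^7: 30618x^6 + 25515x^5 + 11340x^4 + 2835x^3 + 378x^2 + 21x
image of x^8: -122472x^7 - 122472x^6 - 68040x^5 - 22680x^4 - 4536x^3 - 504x^2 - 24x
each image's coordinates form column j of the matrix

the matrix is [[0, 0, 0, 0, 0, 0, 0, 0, 0]; [0, 0, -6, 9, -12, 15, -18, 21, -24]; [0, 0, 0, 54, -108, 180, -270, 378, -504]; [0, 0, 0, 0, -324, 810, -1620, 2835, -4536]; [0, 0, 0, 0, 0, 1620, -4860, 11340, -22680]; [0, 0, 0, 0, 0, 0, -7290, 25515, -68040]; [0, 0, 0, 0, 0, 0, 0, 30618, -122472]; [0, 0, 0, 0, 0, 0, 0, 0, -122472]] (rows listed top to bottom)


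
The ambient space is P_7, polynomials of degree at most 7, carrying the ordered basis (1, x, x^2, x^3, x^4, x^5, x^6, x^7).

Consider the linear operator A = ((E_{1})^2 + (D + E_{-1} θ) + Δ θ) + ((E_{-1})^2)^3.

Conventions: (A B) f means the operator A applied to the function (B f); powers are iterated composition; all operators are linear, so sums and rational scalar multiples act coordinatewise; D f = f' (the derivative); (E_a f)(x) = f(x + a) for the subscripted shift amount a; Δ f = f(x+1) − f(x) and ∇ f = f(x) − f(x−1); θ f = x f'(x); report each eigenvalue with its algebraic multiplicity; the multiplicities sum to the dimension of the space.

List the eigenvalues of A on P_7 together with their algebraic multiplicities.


image of 1: 2
image of x: 3x - 3
image of x^2: 4x^2 - 6x + 44
image of x^3: 5x^3 - 9x^2 + 138x - 208
image of x^4: 6x^4 - 12x^3 + 288x^2 - 832x + 1320
image of x^5: 7x^5 - 15x^4 + 500x^3 - 2080x^2 + 6610x - 7744
image of x^6: 8x^6 - 18x^5 + 780x^4 - 4160x^3 + 19860x^2 - 46464x + 46732
image of x^7: 9x^7 - 21x^6 + 1134x^5 - 7280x^4 + 46410x^3 - 162624x^2 + 327138x - 279808
the matrix is upper triangular; its diagonal is (2, 3, 4, 5, 6, 7, 8, 9)
for a triangular matrix the eigenvalues are the diagonal entries, with algebraic multiplicity their repetition count

λ = 2 (multiplicity 1), λ = 3 (multiplicity 1), λ = 4 (multiplicity 1), λ = 5 (multiplicity 1), λ = 6 (multiplicity 1), λ = 7 (multiplicity 1), λ = 8 (multiplicity 1), λ = 9 (multiplicity 1)


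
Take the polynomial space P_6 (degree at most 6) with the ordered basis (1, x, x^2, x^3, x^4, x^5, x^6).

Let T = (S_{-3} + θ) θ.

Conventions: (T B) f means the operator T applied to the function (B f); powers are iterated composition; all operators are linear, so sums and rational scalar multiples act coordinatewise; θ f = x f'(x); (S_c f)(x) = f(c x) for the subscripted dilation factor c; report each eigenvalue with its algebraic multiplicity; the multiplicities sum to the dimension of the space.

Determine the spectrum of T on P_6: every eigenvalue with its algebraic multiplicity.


image of 1: 0
image of x: -2x
image of x^2: 22x^2
image of x^3: -72x^3
image of x^4: 340x^4
image of x^5: -1190x^5
image of x^6: 4410x^6
the matrix is upper triangular; its diagonal is (0, -2, 22, -72, 340, -1190, 4410)
for a triangular matrix the eigenvalues are the diagonal entries, with algebraic multiplicity their repetition count

λ = -1190 (multiplicity 1), λ = -72 (multiplicity 1), λ = -2 (multiplicity 1), λ = 0 (multiplicity 1), λ = 22 (multiplicity 1), λ = 340 (multiplicity 1), λ = 4410 (multiplicity 1)


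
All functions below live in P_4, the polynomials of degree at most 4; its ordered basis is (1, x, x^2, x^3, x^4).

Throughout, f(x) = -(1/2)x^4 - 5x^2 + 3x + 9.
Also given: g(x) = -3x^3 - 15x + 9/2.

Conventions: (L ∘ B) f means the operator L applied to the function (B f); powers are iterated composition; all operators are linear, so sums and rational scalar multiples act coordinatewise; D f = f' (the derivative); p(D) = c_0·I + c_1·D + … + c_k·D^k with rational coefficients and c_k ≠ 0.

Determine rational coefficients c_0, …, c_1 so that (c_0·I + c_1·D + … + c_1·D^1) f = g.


p(D) = (3/2)·D, i.e. c_0 = 0, c_1 = 3/2

D^0 f = -(1/2)x^4 - 5x^2 + 3x + 9
D^1 f = -2x^3 - 10x + 3
matching coefficients of g against c_0 f + c_1 Df + … from the top degree down determines the c_i
solution: c_0 = 0, c_1 = 3/2


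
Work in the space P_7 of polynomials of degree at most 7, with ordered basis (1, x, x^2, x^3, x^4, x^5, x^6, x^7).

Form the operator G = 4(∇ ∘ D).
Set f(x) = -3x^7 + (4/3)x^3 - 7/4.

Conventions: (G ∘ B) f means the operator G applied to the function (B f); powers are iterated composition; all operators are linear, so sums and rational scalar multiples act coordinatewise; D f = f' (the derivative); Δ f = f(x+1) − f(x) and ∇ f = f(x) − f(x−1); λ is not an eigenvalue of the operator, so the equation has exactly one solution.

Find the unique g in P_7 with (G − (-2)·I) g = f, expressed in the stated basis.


write g with unknown coordinates in the stated basis and equate coefficients in (G − (-2)·I) g = f
solving from the highest basis element down gives g = -(3/2)x^7 + 126x^5 - 315x^4 - (13858/3)x^3 + 14805x^2 + 42958x - 665423/8
check: G g = -252x^5 + 630x^4 + 9240x^3 - 29610x^2 - 85916x + 166354
so G g − (-2)·g = -3x^7 + (4/3)x^3 - 7/4 = f ✓

g(x) = -(3/2)x^7 + 126x^5 - 315x^4 - (13858/3)x^3 + 14805x^2 + 42958x - 665423/8


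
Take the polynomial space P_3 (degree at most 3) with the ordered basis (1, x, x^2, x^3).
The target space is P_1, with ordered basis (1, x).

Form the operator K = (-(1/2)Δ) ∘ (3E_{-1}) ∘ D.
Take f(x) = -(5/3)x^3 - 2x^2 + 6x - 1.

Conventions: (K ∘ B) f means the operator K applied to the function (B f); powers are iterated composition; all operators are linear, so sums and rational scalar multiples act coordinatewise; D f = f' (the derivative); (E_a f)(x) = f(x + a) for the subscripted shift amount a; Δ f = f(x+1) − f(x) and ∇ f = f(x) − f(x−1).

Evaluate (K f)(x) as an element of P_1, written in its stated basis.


D f = -5x^2 - 4x + 6
E_{-1} D f = -5x^2 + 6x + 5
(3E_{-1}) D f = -15x^2 + 18x + 15
Δ (3E_{-1}) D f = -30x + 3
(-(1/2)Δ) (3E_{-1}) D f = 15x - 3/2

the result is g(x) = 15x - 3/2


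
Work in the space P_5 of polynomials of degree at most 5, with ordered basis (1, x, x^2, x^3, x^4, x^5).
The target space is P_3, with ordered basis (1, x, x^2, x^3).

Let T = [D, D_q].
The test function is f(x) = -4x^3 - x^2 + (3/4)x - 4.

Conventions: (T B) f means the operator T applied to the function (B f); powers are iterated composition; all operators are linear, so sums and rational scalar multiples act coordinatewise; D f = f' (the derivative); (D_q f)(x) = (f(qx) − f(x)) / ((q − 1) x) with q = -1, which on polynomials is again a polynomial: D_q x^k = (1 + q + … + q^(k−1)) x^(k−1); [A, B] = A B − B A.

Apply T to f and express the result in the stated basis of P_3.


D_q f = -4x^2 + 3/4
D D_q f = -8x
D f = -12x^2 - 2x + 3/4
D_q D f = -2
[D, D_q] f = -8x + 2

the result is g(x) = -8x + 2


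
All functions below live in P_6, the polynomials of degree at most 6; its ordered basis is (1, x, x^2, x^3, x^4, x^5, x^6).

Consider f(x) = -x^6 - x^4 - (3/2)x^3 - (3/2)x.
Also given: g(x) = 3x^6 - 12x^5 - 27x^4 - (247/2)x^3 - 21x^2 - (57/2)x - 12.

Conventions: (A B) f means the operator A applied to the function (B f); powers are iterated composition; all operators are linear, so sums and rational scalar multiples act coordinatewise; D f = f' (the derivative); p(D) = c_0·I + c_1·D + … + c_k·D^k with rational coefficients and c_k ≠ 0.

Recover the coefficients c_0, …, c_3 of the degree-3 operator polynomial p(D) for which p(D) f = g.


c_0 = -3, c_1 = 2, c_2 = 1, c_3 = 1

D^0 f = -x^6 - x^4 - (3/2)x^3 - (3/2)x
D^1 f = -6x^5 - 4x^3 - (9/2)x^2 - 3/2
D^2 f = -30x^4 - 12x^2 - 9x
D^3 f = -120x^3 - 24x - 9
matching coefficients of g against c_0 f + c_1 Df + … from the top degree down determines the c_i
solution: c_0 = -3, c_1 = 2, c_2 = 1, c_3 = 1
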